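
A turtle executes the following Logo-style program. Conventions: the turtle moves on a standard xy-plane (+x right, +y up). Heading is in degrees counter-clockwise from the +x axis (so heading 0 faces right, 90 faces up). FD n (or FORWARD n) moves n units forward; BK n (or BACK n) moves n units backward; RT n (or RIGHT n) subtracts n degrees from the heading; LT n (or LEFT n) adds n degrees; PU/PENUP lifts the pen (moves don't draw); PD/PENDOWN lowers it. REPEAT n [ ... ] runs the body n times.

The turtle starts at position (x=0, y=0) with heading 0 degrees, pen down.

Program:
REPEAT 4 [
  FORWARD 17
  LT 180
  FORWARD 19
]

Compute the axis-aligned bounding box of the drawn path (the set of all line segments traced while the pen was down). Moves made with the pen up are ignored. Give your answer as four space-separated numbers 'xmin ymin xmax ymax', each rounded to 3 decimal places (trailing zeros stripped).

Executing turtle program step by step:
Start: pos=(0,0), heading=0, pen down
REPEAT 4 [
  -- iteration 1/4 --
  FD 17: (0,0) -> (17,0) [heading=0, draw]
  LT 180: heading 0 -> 180
  FD 19: (17,0) -> (-2,0) [heading=180, draw]
  -- iteration 2/4 --
  FD 17: (-2,0) -> (-19,0) [heading=180, draw]
  LT 180: heading 180 -> 0
  FD 19: (-19,0) -> (0,0) [heading=0, draw]
  -- iteration 3/4 --
  FD 17: (0,0) -> (17,0) [heading=0, draw]
  LT 180: heading 0 -> 180
  FD 19: (17,0) -> (-2,0) [heading=180, draw]
  -- iteration 4/4 --
  FD 17: (-2,0) -> (-19,0) [heading=180, draw]
  LT 180: heading 180 -> 0
  FD 19: (-19,0) -> (0,0) [heading=0, draw]
]
Final: pos=(0,0), heading=0, 8 segment(s) drawn

Segment endpoints: x in {-19, -2, 0, 17}, y in {0, 0, 0, 0, 0, 0, 0, 0}
xmin=-19, ymin=0, xmax=17, ymax=0

Answer: -19 0 17 0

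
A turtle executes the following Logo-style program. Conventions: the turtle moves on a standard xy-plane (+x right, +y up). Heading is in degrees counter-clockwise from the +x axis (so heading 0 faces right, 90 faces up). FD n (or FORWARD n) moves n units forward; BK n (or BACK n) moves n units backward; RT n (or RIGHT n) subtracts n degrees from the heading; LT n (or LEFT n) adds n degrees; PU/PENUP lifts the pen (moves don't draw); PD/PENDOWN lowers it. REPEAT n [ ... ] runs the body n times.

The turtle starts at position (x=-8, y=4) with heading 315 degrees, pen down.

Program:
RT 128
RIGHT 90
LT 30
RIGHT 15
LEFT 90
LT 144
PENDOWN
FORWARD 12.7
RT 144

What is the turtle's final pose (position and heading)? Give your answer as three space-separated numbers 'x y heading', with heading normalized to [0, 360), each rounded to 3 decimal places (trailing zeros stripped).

Answer: 4.323 0.928 202

Derivation:
Executing turtle program step by step:
Start: pos=(-8,4), heading=315, pen down
RT 128: heading 315 -> 187
RT 90: heading 187 -> 97
LT 30: heading 97 -> 127
RT 15: heading 127 -> 112
LT 90: heading 112 -> 202
LT 144: heading 202 -> 346
PD: pen down
FD 12.7: (-8,4) -> (4.323,0.928) [heading=346, draw]
RT 144: heading 346 -> 202
Final: pos=(4.323,0.928), heading=202, 1 segment(s) drawn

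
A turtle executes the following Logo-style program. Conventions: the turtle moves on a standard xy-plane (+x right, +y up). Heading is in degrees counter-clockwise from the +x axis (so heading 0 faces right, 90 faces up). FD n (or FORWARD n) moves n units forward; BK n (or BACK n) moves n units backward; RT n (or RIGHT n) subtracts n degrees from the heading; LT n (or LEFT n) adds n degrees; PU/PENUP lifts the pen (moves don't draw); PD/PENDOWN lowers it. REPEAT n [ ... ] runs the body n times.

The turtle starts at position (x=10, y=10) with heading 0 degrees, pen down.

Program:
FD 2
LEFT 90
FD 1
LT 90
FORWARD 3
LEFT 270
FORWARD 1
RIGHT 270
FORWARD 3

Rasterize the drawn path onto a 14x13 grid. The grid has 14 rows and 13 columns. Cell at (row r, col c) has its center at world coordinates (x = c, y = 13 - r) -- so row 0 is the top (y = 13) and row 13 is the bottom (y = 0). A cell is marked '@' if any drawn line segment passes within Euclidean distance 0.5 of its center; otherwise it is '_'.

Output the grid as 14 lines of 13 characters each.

Answer: _____________
______@@@@___
_________@@@@
__________@@@
_____________
_____________
_____________
_____________
_____________
_____________
_____________
_____________
_____________
_____________

Derivation:
Segment 0: (10,10) -> (12,10)
Segment 1: (12,10) -> (12,11)
Segment 2: (12,11) -> (9,11)
Segment 3: (9,11) -> (9,12)
Segment 4: (9,12) -> (6,12)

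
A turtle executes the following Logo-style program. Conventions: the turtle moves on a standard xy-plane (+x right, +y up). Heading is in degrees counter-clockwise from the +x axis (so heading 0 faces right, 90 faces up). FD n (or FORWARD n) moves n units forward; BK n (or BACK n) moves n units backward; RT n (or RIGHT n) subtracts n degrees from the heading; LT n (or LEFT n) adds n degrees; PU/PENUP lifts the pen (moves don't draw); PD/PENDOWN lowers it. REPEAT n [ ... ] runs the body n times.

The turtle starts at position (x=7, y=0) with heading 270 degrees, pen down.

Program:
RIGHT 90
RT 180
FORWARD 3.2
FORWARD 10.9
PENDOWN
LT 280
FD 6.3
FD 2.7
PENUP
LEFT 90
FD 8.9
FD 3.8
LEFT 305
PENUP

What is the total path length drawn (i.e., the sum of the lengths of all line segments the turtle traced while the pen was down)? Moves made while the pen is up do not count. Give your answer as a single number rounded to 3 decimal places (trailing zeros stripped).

Executing turtle program step by step:
Start: pos=(7,0), heading=270, pen down
RT 90: heading 270 -> 180
RT 180: heading 180 -> 0
FD 3.2: (7,0) -> (10.2,0) [heading=0, draw]
FD 10.9: (10.2,0) -> (21.1,0) [heading=0, draw]
PD: pen down
LT 280: heading 0 -> 280
FD 6.3: (21.1,0) -> (22.194,-6.204) [heading=280, draw]
FD 2.7: (22.194,-6.204) -> (22.663,-8.863) [heading=280, draw]
PU: pen up
LT 90: heading 280 -> 10
FD 8.9: (22.663,-8.863) -> (31.428,-7.318) [heading=10, move]
FD 3.8: (31.428,-7.318) -> (35.17,-6.658) [heading=10, move]
LT 305: heading 10 -> 315
PU: pen up
Final: pos=(35.17,-6.658), heading=315, 4 segment(s) drawn

Segment lengths:
  seg 1: (7,0) -> (10.2,0), length = 3.2
  seg 2: (10.2,0) -> (21.1,0), length = 10.9
  seg 3: (21.1,0) -> (22.194,-6.204), length = 6.3
  seg 4: (22.194,-6.204) -> (22.663,-8.863), length = 2.7
Total = 23.1

Answer: 23.1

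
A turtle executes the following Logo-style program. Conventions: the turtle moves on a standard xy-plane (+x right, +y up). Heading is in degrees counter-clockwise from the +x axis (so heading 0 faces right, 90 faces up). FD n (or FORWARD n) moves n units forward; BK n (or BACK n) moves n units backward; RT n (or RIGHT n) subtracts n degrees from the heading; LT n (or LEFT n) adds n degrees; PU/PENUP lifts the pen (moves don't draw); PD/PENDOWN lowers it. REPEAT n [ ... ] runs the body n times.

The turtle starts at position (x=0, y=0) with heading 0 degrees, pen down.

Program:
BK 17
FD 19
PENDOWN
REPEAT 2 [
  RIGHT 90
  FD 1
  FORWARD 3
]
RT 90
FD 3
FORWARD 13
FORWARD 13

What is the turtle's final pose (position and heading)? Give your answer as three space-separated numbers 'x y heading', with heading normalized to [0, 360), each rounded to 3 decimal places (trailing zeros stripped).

Executing turtle program step by step:
Start: pos=(0,0), heading=0, pen down
BK 17: (0,0) -> (-17,0) [heading=0, draw]
FD 19: (-17,0) -> (2,0) [heading=0, draw]
PD: pen down
REPEAT 2 [
  -- iteration 1/2 --
  RT 90: heading 0 -> 270
  FD 1: (2,0) -> (2,-1) [heading=270, draw]
  FD 3: (2,-1) -> (2,-4) [heading=270, draw]
  -- iteration 2/2 --
  RT 90: heading 270 -> 180
  FD 1: (2,-4) -> (1,-4) [heading=180, draw]
  FD 3: (1,-4) -> (-2,-4) [heading=180, draw]
]
RT 90: heading 180 -> 90
FD 3: (-2,-4) -> (-2,-1) [heading=90, draw]
FD 13: (-2,-1) -> (-2,12) [heading=90, draw]
FD 13: (-2,12) -> (-2,25) [heading=90, draw]
Final: pos=(-2,25), heading=90, 9 segment(s) drawn

Answer: -2 25 90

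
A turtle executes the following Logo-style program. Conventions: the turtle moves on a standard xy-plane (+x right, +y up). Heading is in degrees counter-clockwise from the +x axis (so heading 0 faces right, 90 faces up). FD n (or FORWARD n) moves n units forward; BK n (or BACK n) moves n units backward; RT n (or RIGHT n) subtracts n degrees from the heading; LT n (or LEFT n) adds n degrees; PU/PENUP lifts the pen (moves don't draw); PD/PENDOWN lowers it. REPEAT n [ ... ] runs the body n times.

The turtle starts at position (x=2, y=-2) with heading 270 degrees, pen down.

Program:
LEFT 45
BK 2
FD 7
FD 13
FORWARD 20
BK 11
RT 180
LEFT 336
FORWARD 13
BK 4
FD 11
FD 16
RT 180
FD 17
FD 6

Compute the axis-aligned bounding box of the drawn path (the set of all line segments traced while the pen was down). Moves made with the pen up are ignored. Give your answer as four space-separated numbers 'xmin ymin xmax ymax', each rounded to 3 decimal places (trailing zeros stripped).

Answer: 0.586 -28.87 28.87 12.517

Derivation:
Executing turtle program step by step:
Start: pos=(2,-2), heading=270, pen down
LT 45: heading 270 -> 315
BK 2: (2,-2) -> (0.586,-0.586) [heading=315, draw]
FD 7: (0.586,-0.586) -> (5.536,-5.536) [heading=315, draw]
FD 13: (5.536,-5.536) -> (14.728,-14.728) [heading=315, draw]
FD 20: (14.728,-14.728) -> (28.87,-28.87) [heading=315, draw]
BK 11: (28.87,-28.87) -> (21.092,-21.092) [heading=315, draw]
RT 180: heading 315 -> 135
LT 336: heading 135 -> 111
FD 13: (21.092,-21.092) -> (16.433,-8.955) [heading=111, draw]
BK 4: (16.433,-8.955) -> (17.867,-12.69) [heading=111, draw]
FD 11: (17.867,-12.69) -> (13.925,-2.42) [heading=111, draw]
FD 16: (13.925,-2.42) -> (8.191,12.517) [heading=111, draw]
RT 180: heading 111 -> 291
FD 17: (8.191,12.517) -> (14.283,-3.354) [heading=291, draw]
FD 6: (14.283,-3.354) -> (16.433,-8.955) [heading=291, draw]
Final: pos=(16.433,-8.955), heading=291, 11 segment(s) drawn

Segment endpoints: x in {0.586, 2, 5.536, 8.191, 13.925, 14.283, 14.728, 16.433, 16.433, 17.867, 21.092, 28.87}, y in {-28.87, -21.092, -14.728, -12.69, -8.955, -5.536, -3.354, -2.42, -2, -0.586, 12.517}
xmin=0.586, ymin=-28.87, xmax=28.87, ymax=12.517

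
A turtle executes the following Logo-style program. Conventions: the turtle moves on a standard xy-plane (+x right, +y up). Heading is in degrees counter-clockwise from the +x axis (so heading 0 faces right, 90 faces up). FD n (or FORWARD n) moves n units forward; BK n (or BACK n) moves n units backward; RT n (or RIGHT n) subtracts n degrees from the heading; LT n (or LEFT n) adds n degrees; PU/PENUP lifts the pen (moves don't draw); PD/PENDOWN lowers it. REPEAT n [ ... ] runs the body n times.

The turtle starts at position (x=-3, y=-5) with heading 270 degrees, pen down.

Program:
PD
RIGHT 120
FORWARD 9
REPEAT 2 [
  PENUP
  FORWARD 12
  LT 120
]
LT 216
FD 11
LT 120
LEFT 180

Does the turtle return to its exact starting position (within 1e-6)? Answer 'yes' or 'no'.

Answer: no

Derivation:
Executing turtle program step by step:
Start: pos=(-3,-5), heading=270, pen down
PD: pen down
RT 120: heading 270 -> 150
FD 9: (-3,-5) -> (-10.794,-0.5) [heading=150, draw]
REPEAT 2 [
  -- iteration 1/2 --
  PU: pen up
  FD 12: (-10.794,-0.5) -> (-21.187,5.5) [heading=150, move]
  LT 120: heading 150 -> 270
  -- iteration 2/2 --
  PU: pen up
  FD 12: (-21.187,5.5) -> (-21.187,-6.5) [heading=270, move]
  LT 120: heading 270 -> 30
]
LT 216: heading 30 -> 246
FD 11: (-21.187,-6.5) -> (-25.661,-16.549) [heading=246, move]
LT 120: heading 246 -> 6
LT 180: heading 6 -> 186
Final: pos=(-25.661,-16.549), heading=186, 1 segment(s) drawn

Start position: (-3, -5)
Final position: (-25.661, -16.549)
Distance = 25.434; >= 1e-6 -> NOT closed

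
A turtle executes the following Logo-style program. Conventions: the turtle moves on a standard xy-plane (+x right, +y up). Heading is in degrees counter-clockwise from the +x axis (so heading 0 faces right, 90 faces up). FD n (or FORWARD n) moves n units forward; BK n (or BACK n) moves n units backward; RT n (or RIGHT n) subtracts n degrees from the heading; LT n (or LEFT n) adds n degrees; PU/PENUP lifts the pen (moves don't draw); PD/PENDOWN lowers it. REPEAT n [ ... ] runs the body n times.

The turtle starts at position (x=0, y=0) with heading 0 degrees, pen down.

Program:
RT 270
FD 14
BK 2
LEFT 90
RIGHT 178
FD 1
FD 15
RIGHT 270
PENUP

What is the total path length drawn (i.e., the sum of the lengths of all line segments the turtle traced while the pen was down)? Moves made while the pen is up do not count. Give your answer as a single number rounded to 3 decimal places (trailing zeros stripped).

Executing turtle program step by step:
Start: pos=(0,0), heading=0, pen down
RT 270: heading 0 -> 90
FD 14: (0,0) -> (0,14) [heading=90, draw]
BK 2: (0,14) -> (0,12) [heading=90, draw]
LT 90: heading 90 -> 180
RT 178: heading 180 -> 2
FD 1: (0,12) -> (0.999,12.035) [heading=2, draw]
FD 15: (0.999,12.035) -> (15.99,12.558) [heading=2, draw]
RT 270: heading 2 -> 92
PU: pen up
Final: pos=(15.99,12.558), heading=92, 4 segment(s) drawn

Segment lengths:
  seg 1: (0,0) -> (0,14), length = 14
  seg 2: (0,14) -> (0,12), length = 2
  seg 3: (0,12) -> (0.999,12.035), length = 1
  seg 4: (0.999,12.035) -> (15.99,12.558), length = 15
Total = 32

Answer: 32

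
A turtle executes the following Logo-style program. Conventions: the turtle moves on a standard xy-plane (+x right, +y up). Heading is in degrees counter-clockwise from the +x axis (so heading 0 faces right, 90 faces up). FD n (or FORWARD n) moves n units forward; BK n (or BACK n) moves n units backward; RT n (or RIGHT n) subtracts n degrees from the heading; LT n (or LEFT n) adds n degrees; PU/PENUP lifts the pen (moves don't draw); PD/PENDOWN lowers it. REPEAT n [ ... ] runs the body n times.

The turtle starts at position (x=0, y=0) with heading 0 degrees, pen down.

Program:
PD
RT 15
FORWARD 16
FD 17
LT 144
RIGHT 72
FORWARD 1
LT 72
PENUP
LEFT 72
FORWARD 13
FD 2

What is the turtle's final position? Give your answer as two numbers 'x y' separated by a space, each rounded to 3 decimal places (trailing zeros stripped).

Answer: 18.416 -13.078

Derivation:
Executing turtle program step by step:
Start: pos=(0,0), heading=0, pen down
PD: pen down
RT 15: heading 0 -> 345
FD 16: (0,0) -> (15.455,-4.141) [heading=345, draw]
FD 17: (15.455,-4.141) -> (31.876,-8.541) [heading=345, draw]
LT 144: heading 345 -> 129
RT 72: heading 129 -> 57
FD 1: (31.876,-8.541) -> (32.42,-7.702) [heading=57, draw]
LT 72: heading 57 -> 129
PU: pen up
LT 72: heading 129 -> 201
FD 13: (32.42,-7.702) -> (20.284,-12.361) [heading=201, move]
FD 2: (20.284,-12.361) -> (18.416,-13.078) [heading=201, move]
Final: pos=(18.416,-13.078), heading=201, 3 segment(s) drawn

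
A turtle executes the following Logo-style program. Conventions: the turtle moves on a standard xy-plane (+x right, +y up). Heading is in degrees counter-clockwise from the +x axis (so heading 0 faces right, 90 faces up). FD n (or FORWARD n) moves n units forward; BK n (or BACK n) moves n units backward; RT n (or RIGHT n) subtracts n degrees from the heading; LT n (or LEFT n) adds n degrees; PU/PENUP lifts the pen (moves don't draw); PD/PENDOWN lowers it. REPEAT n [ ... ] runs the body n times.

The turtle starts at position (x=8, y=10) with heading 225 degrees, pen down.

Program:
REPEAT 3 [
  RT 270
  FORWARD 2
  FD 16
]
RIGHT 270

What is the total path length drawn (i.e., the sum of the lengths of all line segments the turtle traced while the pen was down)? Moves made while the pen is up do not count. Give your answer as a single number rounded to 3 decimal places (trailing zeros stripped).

Answer: 54

Derivation:
Executing turtle program step by step:
Start: pos=(8,10), heading=225, pen down
REPEAT 3 [
  -- iteration 1/3 --
  RT 270: heading 225 -> 315
  FD 2: (8,10) -> (9.414,8.586) [heading=315, draw]
  FD 16: (9.414,8.586) -> (20.728,-2.728) [heading=315, draw]
  -- iteration 2/3 --
  RT 270: heading 315 -> 45
  FD 2: (20.728,-2.728) -> (22.142,-1.314) [heading=45, draw]
  FD 16: (22.142,-1.314) -> (33.456,10) [heading=45, draw]
  -- iteration 3/3 --
  RT 270: heading 45 -> 135
  FD 2: (33.456,10) -> (32.042,11.414) [heading=135, draw]
  FD 16: (32.042,11.414) -> (20.728,22.728) [heading=135, draw]
]
RT 270: heading 135 -> 225
Final: pos=(20.728,22.728), heading=225, 6 segment(s) drawn

Segment lengths:
  seg 1: (8,10) -> (9.414,8.586), length = 2
  seg 2: (9.414,8.586) -> (20.728,-2.728), length = 16
  seg 3: (20.728,-2.728) -> (22.142,-1.314), length = 2
  seg 4: (22.142,-1.314) -> (33.456,10), length = 16
  seg 5: (33.456,10) -> (32.042,11.414), length = 2
  seg 6: (32.042,11.414) -> (20.728,22.728), length = 16
Total = 54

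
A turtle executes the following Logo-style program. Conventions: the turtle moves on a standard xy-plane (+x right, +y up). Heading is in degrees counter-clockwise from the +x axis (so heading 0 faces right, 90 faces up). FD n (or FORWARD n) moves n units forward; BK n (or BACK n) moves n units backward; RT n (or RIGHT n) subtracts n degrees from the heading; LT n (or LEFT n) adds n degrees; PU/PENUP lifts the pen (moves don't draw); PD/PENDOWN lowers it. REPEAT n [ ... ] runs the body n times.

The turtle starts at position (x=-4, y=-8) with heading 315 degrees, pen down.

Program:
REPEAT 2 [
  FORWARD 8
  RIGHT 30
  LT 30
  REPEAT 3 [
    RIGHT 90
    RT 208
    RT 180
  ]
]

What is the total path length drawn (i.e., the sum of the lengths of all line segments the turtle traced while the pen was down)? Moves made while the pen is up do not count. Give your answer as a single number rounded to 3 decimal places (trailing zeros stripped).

Answer: 16

Derivation:
Executing turtle program step by step:
Start: pos=(-4,-8), heading=315, pen down
REPEAT 2 [
  -- iteration 1/2 --
  FD 8: (-4,-8) -> (1.657,-13.657) [heading=315, draw]
  RT 30: heading 315 -> 285
  LT 30: heading 285 -> 315
  REPEAT 3 [
    -- iteration 1/3 --
    RT 90: heading 315 -> 225
    RT 208: heading 225 -> 17
    RT 180: heading 17 -> 197
    -- iteration 2/3 --
    RT 90: heading 197 -> 107
    RT 208: heading 107 -> 259
    RT 180: heading 259 -> 79
    -- iteration 3/3 --
    RT 90: heading 79 -> 349
    RT 208: heading 349 -> 141
    RT 180: heading 141 -> 321
  ]
  -- iteration 2/2 --
  FD 8: (1.657,-13.657) -> (7.874,-18.691) [heading=321, draw]
  RT 30: heading 321 -> 291
  LT 30: heading 291 -> 321
  REPEAT 3 [
    -- iteration 1/3 --
    RT 90: heading 321 -> 231
    RT 208: heading 231 -> 23
    RT 180: heading 23 -> 203
    -- iteration 2/3 --
    RT 90: heading 203 -> 113
    RT 208: heading 113 -> 265
    RT 180: heading 265 -> 85
    -- iteration 3/3 --
    RT 90: heading 85 -> 355
    RT 208: heading 355 -> 147
    RT 180: heading 147 -> 327
  ]
]
Final: pos=(7.874,-18.691), heading=327, 2 segment(s) drawn

Segment lengths:
  seg 1: (-4,-8) -> (1.657,-13.657), length = 8
  seg 2: (1.657,-13.657) -> (7.874,-18.691), length = 8
Total = 16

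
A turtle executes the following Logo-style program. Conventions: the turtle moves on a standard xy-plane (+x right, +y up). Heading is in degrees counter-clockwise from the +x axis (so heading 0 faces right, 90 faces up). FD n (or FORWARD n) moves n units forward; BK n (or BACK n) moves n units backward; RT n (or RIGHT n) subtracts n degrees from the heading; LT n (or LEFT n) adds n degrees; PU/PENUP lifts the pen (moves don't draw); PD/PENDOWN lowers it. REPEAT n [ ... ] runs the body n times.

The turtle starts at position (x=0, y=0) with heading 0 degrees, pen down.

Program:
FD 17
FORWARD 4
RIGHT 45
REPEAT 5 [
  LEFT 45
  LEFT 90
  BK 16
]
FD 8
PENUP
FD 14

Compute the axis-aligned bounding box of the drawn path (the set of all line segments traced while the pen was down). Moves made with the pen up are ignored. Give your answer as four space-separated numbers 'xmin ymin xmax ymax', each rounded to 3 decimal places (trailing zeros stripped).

Answer: 0 -16 32.314 0

Derivation:
Executing turtle program step by step:
Start: pos=(0,0), heading=0, pen down
FD 17: (0,0) -> (17,0) [heading=0, draw]
FD 4: (17,0) -> (21,0) [heading=0, draw]
RT 45: heading 0 -> 315
REPEAT 5 [
  -- iteration 1/5 --
  LT 45: heading 315 -> 0
  LT 90: heading 0 -> 90
  BK 16: (21,0) -> (21,-16) [heading=90, draw]
  -- iteration 2/5 --
  LT 45: heading 90 -> 135
  LT 90: heading 135 -> 225
  BK 16: (21,-16) -> (32.314,-4.686) [heading=225, draw]
  -- iteration 3/5 --
  LT 45: heading 225 -> 270
  LT 90: heading 270 -> 0
  BK 16: (32.314,-4.686) -> (16.314,-4.686) [heading=0, draw]
  -- iteration 4/5 --
  LT 45: heading 0 -> 45
  LT 90: heading 45 -> 135
  BK 16: (16.314,-4.686) -> (27.627,-16) [heading=135, draw]
  -- iteration 5/5 --
  LT 45: heading 135 -> 180
  LT 90: heading 180 -> 270
  BK 16: (27.627,-16) -> (27.627,0) [heading=270, draw]
]
FD 8: (27.627,0) -> (27.627,-8) [heading=270, draw]
PU: pen up
FD 14: (27.627,-8) -> (27.627,-22) [heading=270, move]
Final: pos=(27.627,-22), heading=270, 8 segment(s) drawn

Segment endpoints: x in {0, 16.314, 17, 21, 27.627, 27.627, 27.627, 32.314}, y in {-16, -16, -8, -4.686, -4.686, 0, 0}
xmin=0, ymin=-16, xmax=32.314, ymax=0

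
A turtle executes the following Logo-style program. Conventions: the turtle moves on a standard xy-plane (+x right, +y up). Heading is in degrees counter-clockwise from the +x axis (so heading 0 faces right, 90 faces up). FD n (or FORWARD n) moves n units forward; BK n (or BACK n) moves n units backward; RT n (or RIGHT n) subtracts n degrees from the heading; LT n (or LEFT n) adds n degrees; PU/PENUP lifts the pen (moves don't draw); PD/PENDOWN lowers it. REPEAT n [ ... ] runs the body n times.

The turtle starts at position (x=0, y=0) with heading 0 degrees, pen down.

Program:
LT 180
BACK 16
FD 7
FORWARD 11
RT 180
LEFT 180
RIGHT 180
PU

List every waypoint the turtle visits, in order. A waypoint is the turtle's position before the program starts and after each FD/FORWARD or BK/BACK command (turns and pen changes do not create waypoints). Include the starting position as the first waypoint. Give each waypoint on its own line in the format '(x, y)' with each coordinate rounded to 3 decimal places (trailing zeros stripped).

Executing turtle program step by step:
Start: pos=(0,0), heading=0, pen down
LT 180: heading 0 -> 180
BK 16: (0,0) -> (16,0) [heading=180, draw]
FD 7: (16,0) -> (9,0) [heading=180, draw]
FD 11: (9,0) -> (-2,0) [heading=180, draw]
RT 180: heading 180 -> 0
LT 180: heading 0 -> 180
RT 180: heading 180 -> 0
PU: pen up
Final: pos=(-2,0), heading=0, 3 segment(s) drawn
Waypoints (4 total):
(0, 0)
(16, 0)
(9, 0)
(-2, 0)

Answer: (0, 0)
(16, 0)
(9, 0)
(-2, 0)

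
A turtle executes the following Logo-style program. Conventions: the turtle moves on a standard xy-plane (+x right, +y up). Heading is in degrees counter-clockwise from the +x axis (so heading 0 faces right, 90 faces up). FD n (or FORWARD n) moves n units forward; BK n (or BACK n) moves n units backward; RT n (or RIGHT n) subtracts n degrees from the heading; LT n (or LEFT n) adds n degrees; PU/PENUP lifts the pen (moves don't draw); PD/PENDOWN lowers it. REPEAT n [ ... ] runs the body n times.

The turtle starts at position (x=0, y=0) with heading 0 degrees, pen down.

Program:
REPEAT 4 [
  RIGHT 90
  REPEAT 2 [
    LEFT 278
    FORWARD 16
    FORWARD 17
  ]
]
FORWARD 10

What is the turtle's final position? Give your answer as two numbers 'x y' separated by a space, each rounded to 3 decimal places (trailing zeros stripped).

Answer: -15.043 35.727

Derivation:
Executing turtle program step by step:
Start: pos=(0,0), heading=0, pen down
REPEAT 4 [
  -- iteration 1/4 --
  RT 90: heading 0 -> 270
  REPEAT 2 [
    -- iteration 1/2 --
    LT 278: heading 270 -> 188
    FD 16: (0,0) -> (-15.844,-2.227) [heading=188, draw]
    FD 17: (-15.844,-2.227) -> (-32.679,-4.593) [heading=188, draw]
    -- iteration 2/2 --
    LT 278: heading 188 -> 106
    FD 16: (-32.679,-4.593) -> (-37.089,10.787) [heading=106, draw]
    FD 17: (-37.089,10.787) -> (-41.775,27.129) [heading=106, draw]
  ]
  -- iteration 2/4 --
  RT 90: heading 106 -> 16
  REPEAT 2 [
    -- iteration 1/2 --
    LT 278: heading 16 -> 294
    FD 16: (-41.775,27.129) -> (-35.267,12.512) [heading=294, draw]
    FD 17: (-35.267,12.512) -> (-28.353,-3.018) [heading=294, draw]
    -- iteration 2/2 --
    LT 278: heading 294 -> 212
    FD 16: (-28.353,-3.018) -> (-41.921,-11.497) [heading=212, draw]
    FD 17: (-41.921,-11.497) -> (-56.338,-20.505) [heading=212, draw]
  ]
  -- iteration 3/4 --
  RT 90: heading 212 -> 122
  REPEAT 2 [
    -- iteration 1/2 --
    LT 278: heading 122 -> 40
    FD 16: (-56.338,-20.505) -> (-44.081,-10.221) [heading=40, draw]
    FD 17: (-44.081,-10.221) -> (-31.059,0.707) [heading=40, draw]
    -- iteration 2/2 --
    LT 278: heading 40 -> 318
    FD 16: (-31.059,0.707) -> (-19.168,-10) [heading=318, draw]
    FD 17: (-19.168,-10) -> (-6.535,-21.375) [heading=318, draw]
  ]
  -- iteration 4/4 --
  RT 90: heading 318 -> 228
  REPEAT 2 [
    -- iteration 1/2 --
    LT 278: heading 228 -> 146
    FD 16: (-6.535,-21.375) -> (-19.8,-12.428) [heading=146, draw]
    FD 17: (-19.8,-12.428) -> (-33.893,-2.921) [heading=146, draw]
    -- iteration 2/2 --
    LT 278: heading 146 -> 64
    FD 16: (-33.893,-2.921) -> (-26.879,11.459) [heading=64, draw]
    FD 17: (-26.879,11.459) -> (-19.427,26.739) [heading=64, draw]
  ]
]
FD 10: (-19.427,26.739) -> (-15.043,35.727) [heading=64, draw]
Final: pos=(-15.043,35.727), heading=64, 17 segment(s) drawn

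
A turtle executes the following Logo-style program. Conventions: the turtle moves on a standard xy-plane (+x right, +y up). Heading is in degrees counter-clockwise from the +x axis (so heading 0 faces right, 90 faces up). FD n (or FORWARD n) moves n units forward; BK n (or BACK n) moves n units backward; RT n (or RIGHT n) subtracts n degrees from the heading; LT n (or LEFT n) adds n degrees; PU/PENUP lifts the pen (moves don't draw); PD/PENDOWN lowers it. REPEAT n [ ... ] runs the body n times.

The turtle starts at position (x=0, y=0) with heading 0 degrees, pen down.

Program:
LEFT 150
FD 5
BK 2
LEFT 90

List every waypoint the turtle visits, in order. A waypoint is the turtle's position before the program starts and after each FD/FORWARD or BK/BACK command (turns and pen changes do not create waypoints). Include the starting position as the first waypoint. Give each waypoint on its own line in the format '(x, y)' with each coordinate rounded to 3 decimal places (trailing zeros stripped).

Executing turtle program step by step:
Start: pos=(0,0), heading=0, pen down
LT 150: heading 0 -> 150
FD 5: (0,0) -> (-4.33,2.5) [heading=150, draw]
BK 2: (-4.33,2.5) -> (-2.598,1.5) [heading=150, draw]
LT 90: heading 150 -> 240
Final: pos=(-2.598,1.5), heading=240, 2 segment(s) drawn
Waypoints (3 total):
(0, 0)
(-4.33, 2.5)
(-2.598, 1.5)

Answer: (0, 0)
(-4.33, 2.5)
(-2.598, 1.5)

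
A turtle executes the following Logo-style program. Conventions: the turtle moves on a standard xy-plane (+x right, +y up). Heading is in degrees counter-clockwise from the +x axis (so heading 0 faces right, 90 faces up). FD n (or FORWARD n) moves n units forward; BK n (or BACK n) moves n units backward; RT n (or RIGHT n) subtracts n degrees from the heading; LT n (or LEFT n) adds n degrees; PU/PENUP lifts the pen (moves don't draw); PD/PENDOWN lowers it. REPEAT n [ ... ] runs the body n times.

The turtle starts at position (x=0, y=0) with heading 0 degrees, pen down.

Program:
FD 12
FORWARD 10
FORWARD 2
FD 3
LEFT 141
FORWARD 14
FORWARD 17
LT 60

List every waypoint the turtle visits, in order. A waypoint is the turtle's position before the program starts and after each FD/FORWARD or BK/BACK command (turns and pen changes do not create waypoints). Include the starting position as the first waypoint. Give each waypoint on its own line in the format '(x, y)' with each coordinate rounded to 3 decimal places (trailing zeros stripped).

Answer: (0, 0)
(12, 0)
(22, 0)
(24, 0)
(27, 0)
(16.12, 8.81)
(2.908, 19.509)

Derivation:
Executing turtle program step by step:
Start: pos=(0,0), heading=0, pen down
FD 12: (0,0) -> (12,0) [heading=0, draw]
FD 10: (12,0) -> (22,0) [heading=0, draw]
FD 2: (22,0) -> (24,0) [heading=0, draw]
FD 3: (24,0) -> (27,0) [heading=0, draw]
LT 141: heading 0 -> 141
FD 14: (27,0) -> (16.12,8.81) [heading=141, draw]
FD 17: (16.12,8.81) -> (2.908,19.509) [heading=141, draw]
LT 60: heading 141 -> 201
Final: pos=(2.908,19.509), heading=201, 6 segment(s) drawn
Waypoints (7 total):
(0, 0)
(12, 0)
(22, 0)
(24, 0)
(27, 0)
(16.12, 8.81)
(2.908, 19.509)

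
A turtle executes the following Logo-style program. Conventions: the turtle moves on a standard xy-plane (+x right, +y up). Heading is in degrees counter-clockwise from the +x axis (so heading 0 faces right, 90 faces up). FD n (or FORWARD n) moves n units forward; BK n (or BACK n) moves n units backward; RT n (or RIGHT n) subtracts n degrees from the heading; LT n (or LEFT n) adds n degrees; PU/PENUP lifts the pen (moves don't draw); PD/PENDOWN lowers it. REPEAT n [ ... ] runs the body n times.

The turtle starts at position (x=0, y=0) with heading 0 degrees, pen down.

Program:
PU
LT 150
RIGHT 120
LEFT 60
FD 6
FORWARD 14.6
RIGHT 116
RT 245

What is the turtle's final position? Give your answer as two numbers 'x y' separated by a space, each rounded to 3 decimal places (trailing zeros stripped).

Executing turtle program step by step:
Start: pos=(0,0), heading=0, pen down
PU: pen up
LT 150: heading 0 -> 150
RT 120: heading 150 -> 30
LT 60: heading 30 -> 90
FD 6: (0,0) -> (0,6) [heading=90, move]
FD 14.6: (0,6) -> (0,20.6) [heading=90, move]
RT 116: heading 90 -> 334
RT 245: heading 334 -> 89
Final: pos=(0,20.6), heading=89, 0 segment(s) drawn

Answer: 0 20.6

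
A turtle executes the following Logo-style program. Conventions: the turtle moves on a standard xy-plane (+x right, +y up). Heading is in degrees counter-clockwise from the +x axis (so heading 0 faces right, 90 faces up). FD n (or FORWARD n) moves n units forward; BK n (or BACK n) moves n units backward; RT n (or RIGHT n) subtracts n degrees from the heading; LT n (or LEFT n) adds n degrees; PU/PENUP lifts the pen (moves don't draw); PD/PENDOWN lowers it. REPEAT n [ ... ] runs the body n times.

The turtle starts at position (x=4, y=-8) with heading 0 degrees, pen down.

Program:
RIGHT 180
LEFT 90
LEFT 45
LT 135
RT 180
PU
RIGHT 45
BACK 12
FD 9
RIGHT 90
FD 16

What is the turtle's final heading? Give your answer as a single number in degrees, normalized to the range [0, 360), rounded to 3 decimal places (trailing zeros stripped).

Executing turtle program step by step:
Start: pos=(4,-8), heading=0, pen down
RT 180: heading 0 -> 180
LT 90: heading 180 -> 270
LT 45: heading 270 -> 315
LT 135: heading 315 -> 90
RT 180: heading 90 -> 270
PU: pen up
RT 45: heading 270 -> 225
BK 12: (4,-8) -> (12.485,0.485) [heading=225, move]
FD 9: (12.485,0.485) -> (6.121,-5.879) [heading=225, move]
RT 90: heading 225 -> 135
FD 16: (6.121,-5.879) -> (-5.192,5.435) [heading=135, move]
Final: pos=(-5.192,5.435), heading=135, 0 segment(s) drawn

Answer: 135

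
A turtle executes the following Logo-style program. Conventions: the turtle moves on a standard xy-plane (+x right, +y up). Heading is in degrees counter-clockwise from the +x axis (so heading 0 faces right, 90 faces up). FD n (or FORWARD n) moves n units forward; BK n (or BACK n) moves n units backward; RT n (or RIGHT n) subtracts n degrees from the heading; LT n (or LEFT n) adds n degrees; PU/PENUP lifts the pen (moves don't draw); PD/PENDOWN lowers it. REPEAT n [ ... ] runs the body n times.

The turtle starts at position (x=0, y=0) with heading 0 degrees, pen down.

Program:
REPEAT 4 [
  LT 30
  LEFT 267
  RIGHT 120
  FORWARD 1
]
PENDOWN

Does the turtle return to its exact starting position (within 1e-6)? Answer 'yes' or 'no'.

Answer: no

Derivation:
Executing turtle program step by step:
Start: pos=(0,0), heading=0, pen down
REPEAT 4 [
  -- iteration 1/4 --
  LT 30: heading 0 -> 30
  LT 267: heading 30 -> 297
  RT 120: heading 297 -> 177
  FD 1: (0,0) -> (-0.999,0.052) [heading=177, draw]
  -- iteration 2/4 --
  LT 30: heading 177 -> 207
  LT 267: heading 207 -> 114
  RT 120: heading 114 -> 354
  FD 1: (-0.999,0.052) -> (-0.004,-0.052) [heading=354, draw]
  -- iteration 3/4 --
  LT 30: heading 354 -> 24
  LT 267: heading 24 -> 291
  RT 120: heading 291 -> 171
  FD 1: (-0.004,-0.052) -> (-0.992,0.104) [heading=171, draw]
  -- iteration 4/4 --
  LT 30: heading 171 -> 201
  LT 267: heading 201 -> 108
  RT 120: heading 108 -> 348
  FD 1: (-0.992,0.104) -> (-0.014,-0.104) [heading=348, draw]
]
PD: pen down
Final: pos=(-0.014,-0.104), heading=348, 4 segment(s) drawn

Start position: (0, 0)
Final position: (-0.014, -0.104)
Distance = 0.105; >= 1e-6 -> NOT closed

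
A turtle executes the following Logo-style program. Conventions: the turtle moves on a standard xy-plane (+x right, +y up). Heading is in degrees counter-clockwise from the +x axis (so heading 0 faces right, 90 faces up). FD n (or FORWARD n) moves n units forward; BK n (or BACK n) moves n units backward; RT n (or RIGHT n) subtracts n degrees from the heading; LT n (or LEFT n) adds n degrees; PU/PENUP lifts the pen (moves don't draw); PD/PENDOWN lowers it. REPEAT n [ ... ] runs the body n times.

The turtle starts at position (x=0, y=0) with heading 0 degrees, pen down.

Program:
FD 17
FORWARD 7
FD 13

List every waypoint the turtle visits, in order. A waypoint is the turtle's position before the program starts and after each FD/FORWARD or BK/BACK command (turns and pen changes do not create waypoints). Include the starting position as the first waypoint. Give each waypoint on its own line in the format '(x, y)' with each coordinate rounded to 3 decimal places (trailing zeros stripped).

Executing turtle program step by step:
Start: pos=(0,0), heading=0, pen down
FD 17: (0,0) -> (17,0) [heading=0, draw]
FD 7: (17,0) -> (24,0) [heading=0, draw]
FD 13: (24,0) -> (37,0) [heading=0, draw]
Final: pos=(37,0), heading=0, 3 segment(s) drawn
Waypoints (4 total):
(0, 0)
(17, 0)
(24, 0)
(37, 0)

Answer: (0, 0)
(17, 0)
(24, 0)
(37, 0)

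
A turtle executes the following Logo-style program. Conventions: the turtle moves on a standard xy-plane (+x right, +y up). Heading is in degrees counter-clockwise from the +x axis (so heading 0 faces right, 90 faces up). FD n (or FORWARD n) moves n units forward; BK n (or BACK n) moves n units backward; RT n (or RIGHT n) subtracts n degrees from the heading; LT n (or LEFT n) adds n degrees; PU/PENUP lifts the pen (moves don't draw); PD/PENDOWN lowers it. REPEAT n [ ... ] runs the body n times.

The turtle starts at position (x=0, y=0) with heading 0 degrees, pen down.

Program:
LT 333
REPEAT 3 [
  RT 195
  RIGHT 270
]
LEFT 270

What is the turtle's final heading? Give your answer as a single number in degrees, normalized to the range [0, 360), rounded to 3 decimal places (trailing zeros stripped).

Executing turtle program step by step:
Start: pos=(0,0), heading=0, pen down
LT 333: heading 0 -> 333
REPEAT 3 [
  -- iteration 1/3 --
  RT 195: heading 333 -> 138
  RT 270: heading 138 -> 228
  -- iteration 2/3 --
  RT 195: heading 228 -> 33
  RT 270: heading 33 -> 123
  -- iteration 3/3 --
  RT 195: heading 123 -> 288
  RT 270: heading 288 -> 18
]
LT 270: heading 18 -> 288
Final: pos=(0,0), heading=288, 0 segment(s) drawn

Answer: 288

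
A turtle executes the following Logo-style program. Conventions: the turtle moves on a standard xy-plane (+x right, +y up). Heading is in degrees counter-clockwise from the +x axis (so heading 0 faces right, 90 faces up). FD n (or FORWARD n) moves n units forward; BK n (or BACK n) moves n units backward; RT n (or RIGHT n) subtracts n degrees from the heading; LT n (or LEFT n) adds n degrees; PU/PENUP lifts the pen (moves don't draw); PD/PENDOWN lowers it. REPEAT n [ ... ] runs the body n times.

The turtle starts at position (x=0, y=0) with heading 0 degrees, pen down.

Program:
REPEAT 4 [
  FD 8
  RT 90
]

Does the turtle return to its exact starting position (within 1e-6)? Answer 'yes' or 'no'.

Answer: yes

Derivation:
Executing turtle program step by step:
Start: pos=(0,0), heading=0, pen down
REPEAT 4 [
  -- iteration 1/4 --
  FD 8: (0,0) -> (8,0) [heading=0, draw]
  RT 90: heading 0 -> 270
  -- iteration 2/4 --
  FD 8: (8,0) -> (8,-8) [heading=270, draw]
  RT 90: heading 270 -> 180
  -- iteration 3/4 --
  FD 8: (8,-8) -> (0,-8) [heading=180, draw]
  RT 90: heading 180 -> 90
  -- iteration 4/4 --
  FD 8: (0,-8) -> (0,0) [heading=90, draw]
  RT 90: heading 90 -> 0
]
Final: pos=(0,0), heading=0, 4 segment(s) drawn

Start position: (0, 0)
Final position: (0, 0)
Distance = 0; < 1e-6 -> CLOSED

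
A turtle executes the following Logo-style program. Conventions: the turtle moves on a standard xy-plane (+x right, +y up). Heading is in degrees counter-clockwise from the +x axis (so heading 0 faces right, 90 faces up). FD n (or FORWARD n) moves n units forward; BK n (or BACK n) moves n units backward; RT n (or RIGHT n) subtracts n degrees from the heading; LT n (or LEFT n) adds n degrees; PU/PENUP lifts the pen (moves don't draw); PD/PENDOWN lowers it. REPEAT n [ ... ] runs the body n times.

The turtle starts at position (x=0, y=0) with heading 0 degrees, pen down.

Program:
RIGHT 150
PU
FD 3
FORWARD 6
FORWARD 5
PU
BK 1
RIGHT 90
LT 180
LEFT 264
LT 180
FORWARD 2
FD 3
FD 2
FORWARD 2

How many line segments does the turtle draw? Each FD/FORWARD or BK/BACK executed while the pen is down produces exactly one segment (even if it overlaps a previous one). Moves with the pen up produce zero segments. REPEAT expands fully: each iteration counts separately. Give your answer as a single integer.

Executing turtle program step by step:
Start: pos=(0,0), heading=0, pen down
RT 150: heading 0 -> 210
PU: pen up
FD 3: (0,0) -> (-2.598,-1.5) [heading=210, move]
FD 6: (-2.598,-1.5) -> (-7.794,-4.5) [heading=210, move]
FD 5: (-7.794,-4.5) -> (-12.124,-7) [heading=210, move]
PU: pen up
BK 1: (-12.124,-7) -> (-11.258,-6.5) [heading=210, move]
RT 90: heading 210 -> 120
LT 180: heading 120 -> 300
LT 264: heading 300 -> 204
LT 180: heading 204 -> 24
FD 2: (-11.258,-6.5) -> (-9.431,-5.687) [heading=24, move]
FD 3: (-9.431,-5.687) -> (-6.691,-4.466) [heading=24, move]
FD 2: (-6.691,-4.466) -> (-4.864,-3.653) [heading=24, move]
FD 2: (-4.864,-3.653) -> (-3.036,-2.839) [heading=24, move]
Final: pos=(-3.036,-2.839), heading=24, 0 segment(s) drawn
Segments drawn: 0

Answer: 0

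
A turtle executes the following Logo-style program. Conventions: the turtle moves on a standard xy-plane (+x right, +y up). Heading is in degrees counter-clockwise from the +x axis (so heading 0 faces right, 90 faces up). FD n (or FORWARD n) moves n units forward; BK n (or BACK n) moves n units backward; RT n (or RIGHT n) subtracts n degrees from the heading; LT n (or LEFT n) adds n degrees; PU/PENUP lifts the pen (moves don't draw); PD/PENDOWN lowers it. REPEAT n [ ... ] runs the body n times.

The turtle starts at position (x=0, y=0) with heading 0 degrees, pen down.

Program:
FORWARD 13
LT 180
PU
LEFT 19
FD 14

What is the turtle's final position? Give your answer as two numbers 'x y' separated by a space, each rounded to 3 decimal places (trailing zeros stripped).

Answer: -0.237 -4.558

Derivation:
Executing turtle program step by step:
Start: pos=(0,0), heading=0, pen down
FD 13: (0,0) -> (13,0) [heading=0, draw]
LT 180: heading 0 -> 180
PU: pen up
LT 19: heading 180 -> 199
FD 14: (13,0) -> (-0.237,-4.558) [heading=199, move]
Final: pos=(-0.237,-4.558), heading=199, 1 segment(s) drawn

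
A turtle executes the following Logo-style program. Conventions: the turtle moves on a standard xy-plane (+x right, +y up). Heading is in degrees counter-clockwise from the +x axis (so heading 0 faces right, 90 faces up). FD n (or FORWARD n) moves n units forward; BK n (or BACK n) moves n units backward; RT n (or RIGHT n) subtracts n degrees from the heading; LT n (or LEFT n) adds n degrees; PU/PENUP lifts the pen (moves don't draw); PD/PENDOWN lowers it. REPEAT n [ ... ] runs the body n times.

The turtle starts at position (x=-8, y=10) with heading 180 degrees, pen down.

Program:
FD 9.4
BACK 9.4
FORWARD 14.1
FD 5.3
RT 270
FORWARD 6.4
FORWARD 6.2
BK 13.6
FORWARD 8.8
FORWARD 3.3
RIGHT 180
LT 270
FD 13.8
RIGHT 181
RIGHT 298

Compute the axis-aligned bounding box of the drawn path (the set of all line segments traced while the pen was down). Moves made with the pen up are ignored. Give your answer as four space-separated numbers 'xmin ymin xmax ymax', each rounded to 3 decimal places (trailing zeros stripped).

Executing turtle program step by step:
Start: pos=(-8,10), heading=180, pen down
FD 9.4: (-8,10) -> (-17.4,10) [heading=180, draw]
BK 9.4: (-17.4,10) -> (-8,10) [heading=180, draw]
FD 14.1: (-8,10) -> (-22.1,10) [heading=180, draw]
FD 5.3: (-22.1,10) -> (-27.4,10) [heading=180, draw]
RT 270: heading 180 -> 270
FD 6.4: (-27.4,10) -> (-27.4,3.6) [heading=270, draw]
FD 6.2: (-27.4,3.6) -> (-27.4,-2.6) [heading=270, draw]
BK 13.6: (-27.4,-2.6) -> (-27.4,11) [heading=270, draw]
FD 8.8: (-27.4,11) -> (-27.4,2.2) [heading=270, draw]
FD 3.3: (-27.4,2.2) -> (-27.4,-1.1) [heading=270, draw]
RT 180: heading 270 -> 90
LT 270: heading 90 -> 0
FD 13.8: (-27.4,-1.1) -> (-13.6,-1.1) [heading=0, draw]
RT 181: heading 0 -> 179
RT 298: heading 179 -> 241
Final: pos=(-13.6,-1.1), heading=241, 10 segment(s) drawn

Segment endpoints: x in {-27.4, -22.1, -17.4, -13.6, -8, -8}, y in {-2.6, -1.1, 2.2, 3.6, 10, 10, 11}
xmin=-27.4, ymin=-2.6, xmax=-8, ymax=11

Answer: -27.4 -2.6 -8 11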